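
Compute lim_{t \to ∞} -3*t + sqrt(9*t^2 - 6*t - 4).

An ∞ − ∞ form. Rationalising with the conjugate, the difference becomes (-6t - 4) / (√(9*t^2 - 6*t - 4) + 3t).
For large t the denominator behaves like 2·3t, so the quotient tends to -6/6 = -1.

-1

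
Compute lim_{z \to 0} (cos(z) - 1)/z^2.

Direct substitution gives 0/0.
Apply L'Hôpital: lim (-sin(z))/(2*z), still 0/0.
After 2 applications of L'Hôpital's rule the quotient is (-cos(z))/(2); substituting z = 0 gives -1/2.

-1/2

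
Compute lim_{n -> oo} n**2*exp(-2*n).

Write as n^2/e^{2n}, an ∞/∞ form.
Exponential growth dominates any polynomial, so repeated L'Hôpital (or the standard result) gives 0.

0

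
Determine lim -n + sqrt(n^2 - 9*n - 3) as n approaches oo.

-9/2

An ∞ − ∞ form. Rationalising with the conjugate, the difference becomes (-9n - 3) / (√(n^2 - 9*n - 3) + n).
For large n the denominator behaves like 2·n, so the quotient tends to -9/2 = -9/2.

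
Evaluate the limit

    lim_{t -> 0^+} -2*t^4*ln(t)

This is a 0·(−∞) form. Rewrite as -2·ln(t) / t^(−4) and apply L'Hôpital:
the derivative quotient is -2·(1/t) / (−4·t^(−5)) = (2/4)·t^4 → 0.

0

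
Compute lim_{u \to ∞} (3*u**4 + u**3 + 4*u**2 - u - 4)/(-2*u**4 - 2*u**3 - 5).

-3/2

Numerator and denominator both have degree 4.
Dividing every term by u^4, all lower-order terms vanish and the limit is the ratio of leading coefficients, 3/(-2) = -3/2.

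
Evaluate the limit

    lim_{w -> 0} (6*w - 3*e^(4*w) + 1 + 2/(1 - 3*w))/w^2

Substitution gives 0/0 (the numerator vanishes to order 2).
Expand each term to order w^2: the coefficient of w^2 in -3·e^(4w) is -24 and in 2·1/(1 - 3w) is 18.
Lower-order terms cancel with the polynomial part, so the numerator is (-6)·w^2 + o(w^2), and the limit is (-6)/(1) = -6.

-6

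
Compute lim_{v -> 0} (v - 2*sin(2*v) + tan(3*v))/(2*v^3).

Substitution gives 0/0 (the numerator vanishes to order 3).
Expand each term to order v^3: the coefficient of v^3 in tan(3v) is 9 and in -2·sin(2v) is 8/3.
Lower-order terms cancel with the polynomial part, so the numerator is (35/3)·v^3 + o(v^3), and the limit is (35/3)/(2) = 35/6.

35/6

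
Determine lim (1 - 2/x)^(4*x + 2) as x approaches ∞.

e^(-8)

Let L be the limit and take ln: ln L = lim (4x + 2)·ln(1 - 2/x) = lim (4x + 2)·(-2/x + O(1/x²)) = -8.
Hence L = e^(-8).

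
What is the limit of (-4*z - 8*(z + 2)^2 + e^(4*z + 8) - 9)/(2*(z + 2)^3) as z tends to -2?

16/3

Direct substitution gives 0/0.
Apply L'Hôpital: lim (-16*z + 4*e^(4*z + 8) - 36)/(6*(z + 2)^2), still 0/0.
Apply L'Hôpital: lim (16*e^(4*z + 8) - 16)/(12*z + 24), still 0/0.
After 3 applications of L'Hôpital's rule the quotient is (64*e^(4*z + 8))/(12); substituting z = -2 gives 16/3.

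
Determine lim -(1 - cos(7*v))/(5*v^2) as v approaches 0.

Substitution gives 0/0.
Use (1 − cos u)/u² → 1/2 with u = 7v: the limit is 7²/(2·(-5)) = -49/10.

-49/10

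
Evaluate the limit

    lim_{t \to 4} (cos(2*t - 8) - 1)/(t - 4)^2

Direct substitution gives 0/0.
Apply L'Hôpital: lim (-2*sin(2*t - 8))/(2*t - 8), still 0/0.
After 2 applications of L'Hôpital's rule the quotient is (-4*cos(2*t - 8))/(2); substituting t = 4 gives -2.

-2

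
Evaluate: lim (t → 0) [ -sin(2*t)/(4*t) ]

-1/2

Substitution gives 0/0.
Write it as (2/(-4))·sin(2t)/(2t); since sin(u)/u → 1, the limit is -1/2.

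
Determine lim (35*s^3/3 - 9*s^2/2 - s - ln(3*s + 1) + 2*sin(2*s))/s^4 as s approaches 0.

81/4

Substitution gives 0/0 (the numerator vanishes to order 4).
Expand each term to order s^4: the coefficient of s^4 in 2·sin(2s) is 0 and in −ln(1 + 3s) is 81/4.
Lower-order terms cancel with the polynomial part, so the numerator is (81/4)·s^4 + o(s^4), and the limit is (81/4)/(1) = 81/4.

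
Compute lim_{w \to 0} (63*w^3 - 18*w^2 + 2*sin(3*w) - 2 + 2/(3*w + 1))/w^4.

162

Substitution gives 0/0 (the numerator vanishes to order 4).
Expand each term to order w^4: the coefficient of w^4 in 2·1/(1 + 3w) is 162 and in 2·sin(3w) is 0.
Lower-order terms cancel with the polynomial part, so the numerator is (162)·w^4 + o(w^4), and the limit is (162)/(1) = 162.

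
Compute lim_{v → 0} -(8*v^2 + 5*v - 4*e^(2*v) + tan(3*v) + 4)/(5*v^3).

-11/15

Substitution gives 0/0 (the numerator vanishes to order 3).
Expand each term to order v^3: the coefficient of v^3 in tan(3v) is 9 and in -4·e^(2v) is -16/3.
Lower-order terms cancel with the polynomial part, so the numerator is (11/3)·v^3 + o(v^3), and the limit is (11/3)/(-5) = -11/15.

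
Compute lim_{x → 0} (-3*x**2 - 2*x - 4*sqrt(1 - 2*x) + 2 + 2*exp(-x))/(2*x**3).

Substitution gives 0/0; apply L'Hôpital's rule 3 times.
After differentiating numerator and denominator 3 times the quotient is (-2*e^(-x) + 12/(1 - 2*x)^(5/2))/(12); at x = 0 this is 5/6.

5/6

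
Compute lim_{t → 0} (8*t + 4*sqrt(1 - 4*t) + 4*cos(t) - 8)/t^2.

-10

Substitution gives 0/0 (the numerator vanishes to order 2).
Expand each term to order t^2: the coefficient of t^2 in 4·√(1 - 4t) is -8 and in 4·cos(t) is -2.
Lower-order terms cancel with the polynomial part, so the numerator is (-10)·t^2 + o(t^2), and the limit is (-10)/(1) = -10.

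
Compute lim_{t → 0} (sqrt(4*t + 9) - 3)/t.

2/3

A 0/0 form; rationalise with √(9 + 4t) + √9. This collapses the numerator to 4t, leaving 4/(√(9 + 4t) + √9) → 4/(2√9) = 2/3.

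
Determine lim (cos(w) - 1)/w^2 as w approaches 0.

Direct substitution gives 0/0.
Apply L'Hôpital: lim (-sin(w))/(2*w), still 0/0.
After 2 applications of L'Hôpital's rule the quotient is (-cos(w))/(2); substituting w = 0 gives -1/2.

-1/2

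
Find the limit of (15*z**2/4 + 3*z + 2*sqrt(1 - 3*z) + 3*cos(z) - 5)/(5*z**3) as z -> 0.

-27/40

Substitution gives 0/0 (the numerator vanishes to order 3).
Expand each term to order z^3: the coefficient of z^3 in 2·√(1 - 3z) is -27/8 and in 3·cos(z) is 0.
Lower-order terms cancel with the polynomial part, so the numerator is (-27/8)·z^3 + o(z^3), and the limit is (-27/8)/(5) = -27/40.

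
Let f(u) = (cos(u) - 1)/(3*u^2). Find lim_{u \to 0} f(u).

Direct substitution gives 0/0.
Apply L'Hôpital: lim (-sin(u))/(6*u), still 0/0.
After 2 applications of L'Hôpital's rule the quotient is (-cos(u))/(6); substituting u = 0 gives -1/6.

-1/6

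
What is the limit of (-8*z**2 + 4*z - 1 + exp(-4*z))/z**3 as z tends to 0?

Direct substitution gives 0/0.
Apply L'Hôpital: lim (-16*z + 4 - 4*e^(-4*z))/(3*z^2), still 0/0.
Apply L'Hôpital: lim (-16 + 16*e^(-4*z))/(6*z), still 0/0.
After 3 applications of L'Hôpital's rule the quotient is (-64*e^(-4*z))/(6); substituting z = 0 gives -32/3.

-32/3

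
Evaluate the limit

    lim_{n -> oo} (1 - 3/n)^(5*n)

e^(-15)

Let L be the limit and take ln: ln L = lim (5n)·ln(1 - 3/n) = lim (5n)·(-3/n + O(1/n²)) = -15.
Hence L = e^(-15).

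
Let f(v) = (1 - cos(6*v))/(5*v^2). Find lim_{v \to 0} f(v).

Substitution gives 0/0.
Use (1 − cos u)/u² → 1/2 with u = 6v: the limit is 6²/(2·5) = 18/5.

18/5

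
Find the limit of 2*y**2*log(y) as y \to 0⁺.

This is a 0·(−∞) form. Rewrite as 2·ln(y) / y^(−2) and apply L'Hôpital:
the derivative quotient is 2·(1/y) / (−2·y^(−3)) = (-2/2)·y^2 → 0.

0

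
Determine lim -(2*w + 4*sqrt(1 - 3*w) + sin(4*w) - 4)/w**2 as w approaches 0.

Substitution gives 0/0 (the numerator vanishes to order 2).
Expand each term to order w^2: the coefficient of w^2 in 4·√(1 - 3w) is -9/2 and in sin(4w) is 0.
Lower-order terms cancel with the polynomial part, so the numerator is (-9/2)·w^2 + o(w^2), and the limit is (-9/2)/(-1) = 9/2.

9/2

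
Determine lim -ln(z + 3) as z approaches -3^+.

∞

As z → -3⁺, z + 3 → 0⁺ and ln(z + 3) → −∞.
Multiplying by -1 gives ∞.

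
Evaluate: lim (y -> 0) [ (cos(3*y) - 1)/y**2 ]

Direct substitution gives 0/0.
Apply L'Hôpital: lim (-3*sin(3*y))/(2*y), still 0/0.
After 2 applications of L'Hôpital's rule the quotient is (-9*cos(3*y))/(2); substituting y = 0 gives -9/2.

-9/2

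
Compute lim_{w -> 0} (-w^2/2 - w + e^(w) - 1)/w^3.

Direct substitution gives 0/0.
Apply L'Hôpital: lim (-w + e^(w) - 1)/(3*w^2), still 0/0.
Apply L'Hôpital: lim (e^(w) - 1)/(6*w), still 0/0.
After 3 applications of L'Hôpital's rule the quotient is (e^(w))/(6); substituting w = 0 gives 1/6.

1/6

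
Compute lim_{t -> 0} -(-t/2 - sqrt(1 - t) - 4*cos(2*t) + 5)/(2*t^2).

-65/16

Substitution gives 0/0; apply L'Hôpital's rule 2 times.
After differentiating numerator and denominator 2 times the quotient is (16*cos(2*t) + 1/(4*(1 - t)^(3/2)))/(-4); at t = 0 this is -65/16.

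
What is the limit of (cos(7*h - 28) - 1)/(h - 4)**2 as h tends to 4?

-49/2

Direct substitution gives 0/0.
Apply L'Hôpital: lim (-7*sin(7*h - 28))/(2*h - 8), still 0/0.
After 2 applications of L'Hôpital's rule the quotient is (-49*cos(7*h - 28))/(2); substituting h = 4 gives -49/2.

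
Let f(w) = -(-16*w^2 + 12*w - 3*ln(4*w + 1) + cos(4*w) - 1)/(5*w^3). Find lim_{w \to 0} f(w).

64/5

Substitution gives 0/0 (the numerator vanishes to order 3).
Expand each term to order w^3: the coefficient of w^3 in -3·ln(1 + 4w) is -64 and in cos(4w) is 0.
Lower-order terms cancel with the polynomial part, so the numerator is (-64)·w^3 + o(w^3), and the limit is (-64)/(-5) = 64/5.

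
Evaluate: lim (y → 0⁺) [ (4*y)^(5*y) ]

1

Base → 0⁺ and exponent → 0⁺: a 0^0 form.
Take logs: 5y·ln(4y). This is 0·(−∞); rewriting as ln(4y)/(1/(5y)) and applying L'Hôpital gives 0.
Hence the limit is e^0 = 1.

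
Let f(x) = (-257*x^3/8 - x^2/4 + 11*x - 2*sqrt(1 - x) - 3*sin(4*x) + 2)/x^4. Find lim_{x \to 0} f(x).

5/64

Substitution gives 0/0 (the numerator vanishes to order 4).
Expand each term to order x^4: the coefficient of x^4 in -3·sin(4x) is 0 and in -2·√(1 - x) is 5/64.
Lower-order terms cancel with the polynomial part, so the numerator is (5/64)·x^4 + o(x^4), and the limit is (5/64)/(1) = 5/64.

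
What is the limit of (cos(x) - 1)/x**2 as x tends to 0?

-1/2

Direct substitution gives 0/0.
Apply L'Hôpital: lim (-sin(x))/(2*x), still 0/0.
After 2 applications of L'Hôpital's rule the quotient is (-cos(x))/(2); substituting x = 0 gives -1/2.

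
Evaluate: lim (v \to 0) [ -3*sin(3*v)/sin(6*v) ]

Substitution gives 0/0.
Divide numerator and denominator by v: sin(3v)/v → 3 and sin(6v)/v → 6, so the limit is -3·3/6 = -3/2.

-3/2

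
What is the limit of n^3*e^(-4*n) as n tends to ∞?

Write as n^3/e^{4n}, an ∞/∞ form.
Exponential growth dominates any polynomial, so repeated L'Hôpital (or the standard result) gives 0.

0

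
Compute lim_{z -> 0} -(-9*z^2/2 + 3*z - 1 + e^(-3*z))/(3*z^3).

3/2

Direct substitution gives 0/0.
Apply L'Hôpital: lim (-9*z + 3 - 3*e^(-3*z))/(-9*z^2), still 0/0.
Apply L'Hôpital: lim (-9 + 9*e^(-3*z))/(-18*z), still 0/0.
After 3 applications of L'Hôpital's rule the quotient is (-27*e^(-3*z))/(-18); substituting z = 0 gives 3/2.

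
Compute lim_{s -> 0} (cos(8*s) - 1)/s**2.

-32

Direct substitution gives 0/0.
Apply L'Hôpital: lim (-8*sin(8*s))/(2*s), still 0/0.
After 2 applications of L'Hôpital's rule the quotient is (-64*cos(8*s))/(2); substituting s = 0 gives -32.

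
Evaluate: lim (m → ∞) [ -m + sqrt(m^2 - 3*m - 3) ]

This has the form ∞ − ∞. Multiply and divide by the conjugate √(m^2 - 3*m - 3) + m.
That gives (-3m - 3) / (√(m^2 - 3*m - 3) + m).
Divide numerator and denominator by m: the limit is -3/(2·1) = -3/2.

-3/2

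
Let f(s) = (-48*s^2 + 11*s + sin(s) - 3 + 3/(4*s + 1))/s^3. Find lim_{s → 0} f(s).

Substitution gives 0/0 (the numerator vanishes to order 3).
Expand each term to order s^3: the coefficient of s^3 in 3·1/(1 + 4s) is -192 and in sin(s) is -1/6.
Lower-order terms cancel with the polynomial part, so the numerator is (-1153/6)·s^3 + o(s^3), and the limit is (-1153/6)/(1) = -1153/6.

-1153/6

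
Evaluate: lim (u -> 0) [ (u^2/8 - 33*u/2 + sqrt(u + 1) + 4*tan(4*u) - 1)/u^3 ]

4099/48

Substitution gives 0/0; apply L'Hôpital's rule 3 times.
After differentiating numerator and denominator 3 times the quotient is (1536*tan(4*u)^2/cos(4*u)^2 + 512/cos(4*u)^2 + 3/(8*(u + 1)^(5/2)))/(6); at u = 0 this is 4099/48.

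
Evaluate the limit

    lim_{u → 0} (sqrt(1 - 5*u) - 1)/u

A 0/0 form; rationalise with √(1 - 5u) + √1. This collapses the numerator to -5u, leaving -5/(√(1 - 5u) + √1) → -5/(2√1) = -5/2.

-5/2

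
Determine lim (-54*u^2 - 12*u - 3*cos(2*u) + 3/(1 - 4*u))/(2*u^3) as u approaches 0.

Substitution gives 0/0; apply L'Hôpital's rule 3 times.
After differentiating numerator and denominator 3 times the quotient is (-24*sin(2*u) + 1152/(4*u - 1)^4)/(12); at u = 0 this is 96.

96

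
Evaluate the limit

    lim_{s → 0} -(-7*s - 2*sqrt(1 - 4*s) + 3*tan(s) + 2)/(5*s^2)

-4/5

Substitution gives 0/0 (the numerator vanishes to order 2).
Expand each term to order s^2: the coefficient of s^2 in -2·√(1 - 4s) is 4 and in 3·tan(s) is 0.
Lower-order terms cancel with the polynomial part, so the numerator is (4)·s^2 + o(s^2), and the limit is (4)/(-5) = -4/5.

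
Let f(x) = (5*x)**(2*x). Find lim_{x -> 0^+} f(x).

1

Base → 0⁺ and exponent → 0⁺: a 0^0 form.
Take logs: 2x·ln(5x). This is 0·(−∞); rewriting as ln(5x)/(1/(2x)) and applying L'Hôpital gives 0.
Hence the limit is e^0 = 1.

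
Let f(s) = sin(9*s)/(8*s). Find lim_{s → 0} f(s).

Substitution gives 0/0.
Write it as (9/8)·sin(9s)/(9s); since sin(u)/u → 1, the limit is 9/8.

9/8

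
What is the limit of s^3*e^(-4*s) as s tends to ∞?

Write as s^3/e^{4s}, an ∞/∞ form.
Exponential growth dominates any polynomial, so repeated L'Hôpital (or the standard result) gives 0.

0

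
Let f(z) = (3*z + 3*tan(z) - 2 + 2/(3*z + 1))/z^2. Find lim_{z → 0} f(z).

Substitution gives 0/0 (the numerator vanishes to order 2).
Expand each term to order z^2: the coefficient of z^2 in 2·1/(1 + 3z) is 18 and in 3·tan(z) is 0.
Lower-order terms cancel with the polynomial part, so the numerator is (18)·z^2 + o(z^2), and the limit is (18)/(1) = 18.

18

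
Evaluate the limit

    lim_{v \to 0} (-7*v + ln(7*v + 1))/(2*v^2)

-49/4

Direct substitution gives 0/0.
Apply L'Hôpital: lim (-7 + 7/(7*v + 1))/(4*v), still 0/0.
After 2 applications of L'Hôpital's rule the quotient is (-49/(7*v + 1)^2)/(4); substituting v = 0 gives -49/4.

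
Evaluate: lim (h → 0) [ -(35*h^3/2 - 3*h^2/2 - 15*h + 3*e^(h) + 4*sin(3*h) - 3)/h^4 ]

Substitution gives 0/0; apply L'Hôpital's rule 4 times.
After differentiating numerator and denominator 4 times the quotient is (3*e^(h) + 324*sin(3*h))/(-24); at h = 0 this is -1/8.

-1/8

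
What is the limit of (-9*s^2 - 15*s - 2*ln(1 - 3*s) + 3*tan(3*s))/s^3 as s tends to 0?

45

Substitution gives 0/0; apply L'Hôpital's rule 3 times.
After differentiating numerator and denominator 3 times the quotient is (486*tan(3*s)^2/cos(3*s)^2 + 162/cos(3*s)^2 - 108/(3*s - 1)^3)/(6); at s = 0 this is 45.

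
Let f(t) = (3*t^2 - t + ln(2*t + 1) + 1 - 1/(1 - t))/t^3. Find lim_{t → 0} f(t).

5/3

Substitution gives 0/0; apply L'Hôpital's rule 3 times.
After differentiating numerator and denominator 3 times the quotient is (16/(2*t + 1)^3 - 6/(t - 1)^4)/(6); at t = 0 this is 5/3.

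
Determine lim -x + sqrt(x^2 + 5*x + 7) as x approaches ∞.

This has the form ∞ − ∞. Multiply and divide by the conjugate √(x^2 + 5*x + 7) + x.
That gives (5x + 7) / (√(x^2 + 5*x + 7) + x).
Divide numerator and denominator by x: the limit is 5/(2·1) = 5/2.

5/2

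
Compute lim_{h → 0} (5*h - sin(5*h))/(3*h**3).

125/18

Direct substitution gives 0/0.
Apply L'Hôpital: lim (5 - 5*cos(5*h))/(9*h^2), still 0/0.
Apply L'Hôpital: lim (25*sin(5*h))/(18*h), still 0/0.
After 3 applications of L'Hôpital's rule the quotient is (125*cos(5*h))/(18); substituting h = 0 gives 125/18.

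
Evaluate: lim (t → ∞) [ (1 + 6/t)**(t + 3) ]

e^(6)

Let L be the limit and take ln: ln L = lim (t + 3)·ln(1 + 6/t) = lim (t + 3)·(6/t + O(1/t²)) = 6.
Hence L = e^(6).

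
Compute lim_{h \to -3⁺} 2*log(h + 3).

-∞

As h → -3⁺, h + 3 → 0⁺ and ln(h + 3) → −∞.
Multiplying by 2 gives -∞.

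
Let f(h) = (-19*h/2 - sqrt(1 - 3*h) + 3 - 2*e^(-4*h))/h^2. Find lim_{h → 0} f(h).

-119/8

Substitution gives 0/0 (the numerator vanishes to order 2).
Expand each term to order h^2: the coefficient of h^2 in -2·e^(-4h) is -16 and in −√(1 - 3h) is 9/8.
Lower-order terms cancel with the polynomial part, so the numerator is (-119/8)·h^2 + o(h^2), and the limit is (-119/8)/(1) = -119/8.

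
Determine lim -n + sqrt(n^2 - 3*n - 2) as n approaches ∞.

This has the form ∞ − ∞. Multiply and divide by the conjugate √(n^2 - 3*n - 2) + n.
That gives (-3n - 2) / (√(n^2 - 3*n - 2) + n).
Divide numerator and denominator by n: the limit is -3/(2·1) = -3/2.

-3/2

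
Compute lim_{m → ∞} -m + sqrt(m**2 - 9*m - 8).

-9/2

An ∞ − ∞ form. Rationalising with the conjugate, the difference becomes (-9m - 8) / (√(m^2 - 9*m - 8) + m).
For large m the denominator behaves like 2·m, so the quotient tends to -9/2 = -9/2.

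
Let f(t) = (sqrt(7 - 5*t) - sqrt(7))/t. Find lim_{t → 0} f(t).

Substitution gives 0/0. Multiply numerator and denominator by the conjugate √(7 - 5t) + √7.
The numerator becomes (7 - 5t) − 7 = -5t, so the expression simplifies to -5/(√(7 - 5t) + √7).
Letting t → 0 gives -5/(2√7) = -5*√(7)/14.

-5*√(7)/14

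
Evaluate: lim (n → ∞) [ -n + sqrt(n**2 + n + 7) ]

This has the form ∞ − ∞. Multiply and divide by the conjugate √(n^2 + n + 7) + n.
That gives (n + 7) / (√(n^2 + n + 7) + n).
Divide numerator and denominator by n: the limit is 1/(2·1) = 1/2.

1/2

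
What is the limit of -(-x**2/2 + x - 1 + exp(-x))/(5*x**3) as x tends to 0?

1/30

Direct substitution gives 0/0.
Apply L'Hôpital: lim (-x + 1 - e^(-x))/(-15*x^2), still 0/0.
Apply L'Hôpital: lim (-1 + e^(-x))/(-30*x), still 0/0.
After 3 applications of L'Hôpital's rule the quotient is (-e^(-x))/(-30); substituting x = 0 gives 1/30.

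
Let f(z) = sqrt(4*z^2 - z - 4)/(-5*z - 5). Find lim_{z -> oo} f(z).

For large |z|, √(4*z^2 - z - 4) ≈ √4·|z| and the denominator ≈ -5z.
Since z → +∞, |z| = z, giving √4/(-5) = -2/5.

-2/5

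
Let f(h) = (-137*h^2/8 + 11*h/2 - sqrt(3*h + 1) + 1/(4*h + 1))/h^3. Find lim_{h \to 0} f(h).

Substitution gives 0/0 (the numerator vanishes to order 3).
Expand each term to order h^3: the coefficient of h^3 in 1/(1 + 4h) is -64 and in −√(1 + 3h) is -27/16.
Lower-order terms cancel with the polynomial part, so the numerator is (-1051/16)·h^3 + o(h^3), and the limit is (-1051/16)/(1) = -1051/16.

-1051/16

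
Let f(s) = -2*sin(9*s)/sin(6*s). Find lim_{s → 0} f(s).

-3

Substitution gives 0/0.
Divide numerator and denominator by s: sin(9s)/s → 9 and sin(6s)/s → 6, so the limit is -2·9/6 = -3.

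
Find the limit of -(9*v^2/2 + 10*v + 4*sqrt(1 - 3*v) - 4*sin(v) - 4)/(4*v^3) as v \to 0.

73/48

Substitution gives 0/0 (the numerator vanishes to order 3).
Expand each term to order v^3: the coefficient of v^3 in 4·√(1 - 3v) is -27/4 and in -4·sin(v) is 2/3.
Lower-order terms cancel with the polynomial part, so the numerator is (-73/12)·v^3 + o(v^3), and the limit is (-73/12)/(-4) = 73/48.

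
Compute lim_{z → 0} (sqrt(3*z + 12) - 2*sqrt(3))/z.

A 0/0 form; rationalise with √(12 + 3z) + √12. This collapses the numerator to 3z, leaving 3/(√(12 + 3z) + √12) → 3/(2√12) = √(3)/4.

√(3)/4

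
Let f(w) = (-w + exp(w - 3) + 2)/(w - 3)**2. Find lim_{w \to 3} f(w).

1/2

Direct substitution gives 0/0.
Apply L'Hôpital: lim (e^(w - 3) - 1)/(2*w - 6), still 0/0.
After 2 applications of L'Hôpital's rule the quotient is (e^(w - 3))/(2); substituting w = 3 gives 1/2.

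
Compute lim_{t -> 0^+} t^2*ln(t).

This is a 0·(−∞) form. Rewrite as 1·ln(t) / t^(−2) and apply L'Hôpital:
the derivative quotient is 1·(1/t) / (−2·t^(−3)) = (-1/2)·t^2 → 0.

0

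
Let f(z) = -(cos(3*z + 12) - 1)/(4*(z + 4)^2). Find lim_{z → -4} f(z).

Direct substitution gives 0/0.
Apply L'Hôpital: lim (-3*sin(3*z + 12))/(-8*z - 32), still 0/0.
After 2 applications of L'Hôpital's rule the quotient is (-9*cos(3*z + 12))/(-8); substituting z = -4 gives 9/8.

9/8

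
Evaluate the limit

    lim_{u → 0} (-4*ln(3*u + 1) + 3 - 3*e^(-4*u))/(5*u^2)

Substitution gives 0/0 (the numerator vanishes to order 2).
Expand each term to order u^2: the coefficient of u^2 in -4·ln(1 + 3u) is 18 and in -3·e^(-4u) is -24.
Lower-order terms cancel with the polynomial part, so the numerator is (-6)·u^2 + o(u^2), and the limit is (-6)/(5) = -6/5.

-6/5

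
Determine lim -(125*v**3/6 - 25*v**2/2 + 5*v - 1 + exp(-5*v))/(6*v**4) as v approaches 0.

Direct substitution gives 0/0.
Apply L'Hôpital: lim (125*v^2/2 - 25*v + 5 - 5*e^(-5*v))/(-24*v^3), still 0/0.
Apply L'Hôpital: lim (125*v - 25 + 25*e^(-5*v))/(-72*v^2), still 0/0.
Apply L'Hôpital: lim (125 - 125*e^(-5*v))/(-144*v), still 0/0.
After 4 applications of L'Hôpital's rule the quotient is (625*e^(-5*v))/(-144); substituting v = 0 gives -625/144.

-625/144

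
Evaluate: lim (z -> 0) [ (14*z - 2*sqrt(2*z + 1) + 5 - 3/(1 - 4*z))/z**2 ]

-47

Substitution gives 0/0 (the numerator vanishes to order 2).
Expand each term to order z^2: the coefficient of z^2 in -3·1/(1 - 4z) is -48 and in -2·√(1 + 2z) is 1.
Lower-order terms cancel with the polynomial part, so the numerator is (-47)·z^2 + o(z^2), and the limit is (-47)/(1) = -47.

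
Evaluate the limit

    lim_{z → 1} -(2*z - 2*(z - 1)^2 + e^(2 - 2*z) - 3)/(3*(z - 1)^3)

Direct substitution gives 0/0.
Apply L'Hôpital: lim (-4*z - 2*e^(2 - 2*z) + 6)/(-9*(z - 1)^2), still 0/0.
Apply L'Hôpital: lim (4*e^(2 - 2*z) - 4)/(18 - 18*z), still 0/0.
After 3 applications of L'Hôpital's rule the quotient is (-8*e^(2 - 2*z))/(-18); substituting z = 1 gives 4/9.

4/9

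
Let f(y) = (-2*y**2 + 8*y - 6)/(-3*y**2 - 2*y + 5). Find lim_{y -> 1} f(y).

-1/2

At y = 1 both the top and bottom vanish — a removable singularity. Factoring out (y - 1) from each leaves (6 - 2*y)/(-3*y - 5), which at y = 1 equals -1/2.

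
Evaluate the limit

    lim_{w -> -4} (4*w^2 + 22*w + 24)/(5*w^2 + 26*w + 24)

5/7

Direct substitution gives 0/0, so factor. Both numerator and denominator have (w + 4) as a factor.
After cancelling, the expression reduces to (4*w + 6)/(5*w + 6).
Substituting w = -4 gives 5/7.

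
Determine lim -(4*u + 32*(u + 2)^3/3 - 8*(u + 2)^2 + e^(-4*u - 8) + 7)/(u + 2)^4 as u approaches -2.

-32/3

Direct substitution gives 0/0.
Apply L'Hôpital: lim (-16*u + 32*(u + 2)^2 - 4*e^(-4*u - 8) - 28)/(-4*(u + 2)^3), still 0/0.
Apply L'Hôpital: lim (64*u + 16*e^(-4*u - 8) + 112)/(-12*(u + 2)^2), still 0/0.
Apply L'Hôpital: lim (64 - 64*e^(-4*u - 8))/(-24*u - 48), still 0/0.
After 4 applications of L'Hôpital's rule the quotient is (256*e^(-4*u - 8))/(-24); substituting u = -2 gives -32/3.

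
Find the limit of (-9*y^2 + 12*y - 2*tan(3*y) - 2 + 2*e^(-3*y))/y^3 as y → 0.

Substitution gives 0/0; apply L'Hôpital's rule 3 times.
After differentiating numerator and denominator 3 times the quotient is (54*(8*(cos(6*y) - 2)*e^(3*y)/(cos(6*y) + 1)^2 - 1)*e^(-3*y))/(6); at y = 0 this is -27.

-27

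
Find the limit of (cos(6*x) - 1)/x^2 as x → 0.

-18

Direct substitution gives 0/0.
Apply L'Hôpital: lim (-6*sin(6*x))/(2*x), still 0/0.
After 2 applications of L'Hôpital's rule the quotient is (-36*cos(6*x))/(2); substituting x = 0 gives -18.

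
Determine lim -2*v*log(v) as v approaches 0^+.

0

This is a 0·(−∞) form. Rewrite as -2·ln(v) / v^(−1) and apply L'Hôpital:
the derivative quotient is -2·(1/v) / (−1·v^(−2)) = (2/1)·v^1 → 0.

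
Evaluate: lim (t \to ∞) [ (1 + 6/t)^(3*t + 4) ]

e^(18)

The base → 1 and the exponent → ∞: a 1^∞ form.
Take logarithms: (3t + 4)·ln(1 + 6/t). Since ln(1+u) ~ u for small u, this behaves like (3t)·(6/t) → 18.
So the limit is e^(18).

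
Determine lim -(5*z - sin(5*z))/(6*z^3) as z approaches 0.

-125/36

Direct substitution gives 0/0.
Apply L'Hôpital: lim (5 - 5*cos(5*z))/(-18*z^2), still 0/0.
Apply L'Hôpital: lim (25*sin(5*z))/(-36*z), still 0/0.
After 3 applications of L'Hôpital's rule the quotient is (125*cos(5*z))/(-36); substituting z = 0 gives -125/36.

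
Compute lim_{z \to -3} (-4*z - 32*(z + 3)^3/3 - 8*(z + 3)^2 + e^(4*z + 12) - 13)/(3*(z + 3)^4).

Direct substitution gives 0/0.
Apply L'Hôpital: lim (-16*z - 32*(z + 3)^2 + 4*e^(4*z + 12) - 52)/(12*(z + 3)^3), still 0/0.
Apply L'Hôpital: lim (-64*z + 16*e^(4*z + 12) - 208)/(36*(z + 3)^2), still 0/0.
Apply L'Hôpital: lim (64*e^(4*z + 12) - 64)/(72*z + 216), still 0/0.
After 4 applications of L'Hôpital's rule the quotient is (256*e^(4*z + 12))/(72); substituting z = -3 gives 32/9.

32/9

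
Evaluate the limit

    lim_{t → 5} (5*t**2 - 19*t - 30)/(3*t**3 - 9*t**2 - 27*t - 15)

31/108

Direct substitution gives 0/0, so factor. Both numerator and denominator have (t - 5) as a factor.
After cancelling, the expression reduces to (5*t + 6)/(3*t^2 + 6*t + 3).
Substituting t = 5 gives 31/108.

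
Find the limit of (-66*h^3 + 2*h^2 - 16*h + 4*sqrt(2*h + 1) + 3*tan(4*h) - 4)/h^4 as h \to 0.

-5/2

Substitution gives 0/0 (the numerator vanishes to order 4).
Expand each term to order h^4: the coefficient of h^4 in 3·tan(4h) is 0 and in 4·√(1 + 2h) is -5/2.
Lower-order terms cancel with the polynomial part, so the numerator is (-5/2)·h^4 + o(h^4), and the limit is (-5/2)/(1) = -5/2.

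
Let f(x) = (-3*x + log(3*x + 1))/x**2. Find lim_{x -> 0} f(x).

Direct substitution gives 0/0.
Apply L'Hôpital: lim (-3 + 3/(3*x + 1))/(2*x), still 0/0.
After 2 applications of L'Hôpital's rule the quotient is (-9/(3*x + 1)^2)/(2); substituting x = 0 gives -9/2.

-9/2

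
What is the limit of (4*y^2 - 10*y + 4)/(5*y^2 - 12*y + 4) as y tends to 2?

Since y = 2 makes numerator and denominator zero, (y - 2) divides both.
Cancelling it gives (4*y - 2)/(5*y - 2); now plug in y = 2 to get 3/4.

3/4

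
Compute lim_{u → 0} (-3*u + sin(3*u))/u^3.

Direct substitution gives 0/0.
Apply L'Hôpital: lim (3*cos(3*u) - 3)/(3*u^2), still 0/0.
Apply L'Hôpital: lim (-9*sin(3*u))/(6*u), still 0/0.
After 3 applications of L'Hôpital's rule the quotient is (-27*cos(3*u))/(6); substituting u = 0 gives -9/2.

-9/2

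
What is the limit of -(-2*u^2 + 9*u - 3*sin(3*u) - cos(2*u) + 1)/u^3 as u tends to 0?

-27/2

Substitution gives 0/0 (the numerator vanishes to order 3).
Expand each term to order u^3: the coefficient of u^3 in −cos(2u) is 0 and in -3·sin(3u) is 27/2.
Lower-order terms cancel with the polynomial part, so the numerator is (27/2)·u^3 + o(u^3), and the limit is (27/2)/(-1) = -27/2.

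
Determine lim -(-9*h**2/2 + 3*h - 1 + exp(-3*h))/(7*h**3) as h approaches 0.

9/14

Direct substitution gives 0/0.
Apply L'Hôpital: lim (-9*h + 3 - 3*e^(-3*h))/(-21*h^2), still 0/0.
Apply L'Hôpital: lim (-9 + 9*e^(-3*h))/(-42*h), still 0/0.
After 3 applications of L'Hôpital's rule the quotient is (-27*e^(-3*h))/(-42); substituting h = 0 gives 9/14.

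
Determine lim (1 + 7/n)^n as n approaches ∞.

Let L be the limit and take ln: ln L = lim (n)·ln(1 + 7/n) = lim (n)·(7/n + O(1/n²)) = 7.
Hence L = e^(7).

e^(7)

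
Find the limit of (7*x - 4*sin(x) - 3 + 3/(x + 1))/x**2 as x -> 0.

3

Substitution gives 0/0 (the numerator vanishes to order 2).
Expand each term to order x^2: the coefficient of x^2 in -4·sin(x) is 0 and in 3·1/(1 + x) is 3.
Lower-order terms cancel with the polynomial part, so the numerator is (3)·x^2 + o(x^2), and the limit is (3)/(1) = 3.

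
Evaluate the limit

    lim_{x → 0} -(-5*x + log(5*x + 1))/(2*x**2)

25/4

Direct substitution gives 0/0.
Apply L'Hôpital: lim (-5 + 5/(5*x + 1))/(-4*x), still 0/0.
After 2 applications of L'Hôpital's rule the quotient is (-25/(5*x + 1)^2)/(-4); substituting x = 0 gives 25/4.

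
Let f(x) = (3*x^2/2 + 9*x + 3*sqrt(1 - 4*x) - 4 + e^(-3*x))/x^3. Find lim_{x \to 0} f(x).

-33/2

Substitution gives 0/0; apply L'Hôpital's rule 3 times.
After differentiating numerator and denominator 3 times the quotient is (-27*e^(-3*x) - 72/(1 - 4*x)^(5/2))/(6); at x = 0 this is -33/2.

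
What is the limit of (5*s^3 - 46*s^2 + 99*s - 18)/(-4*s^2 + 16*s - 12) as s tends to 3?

Direct substitution gives 0/0, so factor. Both numerator and denominator have (s - 3) as a factor.
After cancelling, the expression reduces to (5*s^2 - 31*s + 6)/(4 - 4*s).
Substituting s = 3 gives 21/4.

21/4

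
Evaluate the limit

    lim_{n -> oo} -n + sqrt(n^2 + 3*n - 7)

This has the form ∞ − ∞. Multiply and divide by the conjugate √(n^2 + 3*n - 7) + n.
That gives (3n - 7) / (√(n^2 + 3*n - 7) + n).
Divide numerator and denominator by n: the limit is 3/(2·1) = 3/2.

3/2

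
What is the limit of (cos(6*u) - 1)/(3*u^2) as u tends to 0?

Direct substitution gives 0/0.
Apply L'Hôpital: lim (-6*sin(6*u))/(6*u), still 0/0.
After 2 applications of L'Hôpital's rule the quotient is (-36*cos(6*u))/(6); substituting u = 0 gives -6.

-6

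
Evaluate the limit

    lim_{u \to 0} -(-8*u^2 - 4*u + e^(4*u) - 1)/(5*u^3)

-32/15

Direct substitution gives 0/0.
Apply L'Hôpital: lim (-16*u + 4*e^(4*u) - 4)/(-15*u^2), still 0/0.
Apply L'Hôpital: lim (16*e^(4*u) - 16)/(-30*u), still 0/0.
After 3 applications of L'Hôpital's rule the quotient is (64*e^(4*u))/(-30); substituting u = 0 gives -32/15.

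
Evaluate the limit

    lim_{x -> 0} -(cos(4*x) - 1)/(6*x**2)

4/3

Direct substitution gives 0/0.
Apply L'Hôpital: lim (-4*sin(4*x))/(-12*x), still 0/0.
After 2 applications of L'Hôpital's rule the quotient is (-16*cos(4*x))/(-12); substituting x = 0 gives 4/3.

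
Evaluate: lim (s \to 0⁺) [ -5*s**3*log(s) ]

This is a 0·(−∞) form. Rewrite as -5·ln(s) / s^(−3) and apply L'Hôpital:
the derivative quotient is -5·(1/s) / (−3·s^(−4)) = (5/3)·s^3 → 0.

0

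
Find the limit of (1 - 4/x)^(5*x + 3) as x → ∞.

The base → 1 and the exponent → ∞: a 1^∞ form.
Take logarithms: (5x + 3)·ln(1 - 4/x). Since ln(1+u) ~ u for small u, this behaves like (5x)·(-4/x) → -20.
So the limit is e^(-20).

e^(-20)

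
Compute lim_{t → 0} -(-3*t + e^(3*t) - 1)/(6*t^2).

-3/4

Direct substitution gives 0/0.
Apply L'Hôpital: lim (3*e^(3*t) - 3)/(-12*t), still 0/0.
After 2 applications of L'Hôpital's rule the quotient is (9*e^(3*t))/(-12); substituting t = 0 gives -3/4.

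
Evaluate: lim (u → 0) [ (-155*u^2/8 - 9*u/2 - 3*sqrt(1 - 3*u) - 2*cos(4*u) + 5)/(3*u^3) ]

Substitution gives 0/0; apply L'Hôpital's rule 3 times.
After differentiating numerator and denominator 3 times the quotient is (-128*sin(4*u) + 243/(8*(1 - 3*u)^(5/2)))/(18); at u = 0 this is 27/16.

27/16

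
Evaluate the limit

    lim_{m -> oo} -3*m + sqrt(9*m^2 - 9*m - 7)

-3/2

An ∞ − ∞ form. Rationalising with the conjugate, the difference becomes (-9m - 7) / (√(9*m^2 - 9*m - 7) + 3m).
For large m the denominator behaves like 2·3m, so the quotient tends to -9/6 = -3/2.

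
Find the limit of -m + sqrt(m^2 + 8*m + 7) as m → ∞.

An ∞ − ∞ form. Rationalising with the conjugate, the difference becomes (8m + 7) / (√(m^2 + 8*m + 7) + m).
For large m the denominator behaves like 2·m, so the quotient tends to 8/2 = 4.

4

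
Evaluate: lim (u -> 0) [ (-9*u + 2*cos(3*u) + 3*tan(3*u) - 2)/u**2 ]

-9

Substitution gives 0/0 (the numerator vanishes to order 2).
Expand each term to order u^2: the coefficient of u^2 in 2·cos(3u) is -9 and in 3·tan(3u) is 0.
Lower-order terms cancel with the polynomial part, so the numerator is (-9)·u^2 + o(u^2), and the limit is (-9)/(1) = -9.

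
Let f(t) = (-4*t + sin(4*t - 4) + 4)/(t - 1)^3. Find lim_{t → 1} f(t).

-32/3

Direct substitution gives 0/0.
Apply L'Hôpital: lim (4*cos(4*t - 4) - 4)/(3*(t - 1)^2), still 0/0.
Apply L'Hôpital: lim (-16*sin(4*t - 4))/(6*t - 6), still 0/0.
After 3 applications of L'Hôpital's rule the quotient is (-64*cos(4*t - 4))/(6); substituting t = 1 gives -32/3.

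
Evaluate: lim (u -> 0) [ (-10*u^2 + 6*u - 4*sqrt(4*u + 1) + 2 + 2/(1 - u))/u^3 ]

-14

Substitution gives 0/0; apply L'Hôpital's rule 3 times.
After differentiating numerator and denominator 3 times the quotient is (-96/(4*u + 1)^(5/2) + 12/(u - 1)^4)/(6); at u = 0 this is -14.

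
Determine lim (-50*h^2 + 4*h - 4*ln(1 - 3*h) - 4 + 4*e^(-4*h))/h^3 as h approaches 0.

-20/3

Substitution gives 0/0 (the numerator vanishes to order 3).
Expand each term to order h^3: the coefficient of h^3 in -4·ln(1 - 3h) is 36 and in 4·e^(-4h) is -128/3.
Lower-order terms cancel with the polynomial part, so the numerator is (-20/3)·h^3 + o(h^3), and the limit is (-20/3)/(1) = -20/3.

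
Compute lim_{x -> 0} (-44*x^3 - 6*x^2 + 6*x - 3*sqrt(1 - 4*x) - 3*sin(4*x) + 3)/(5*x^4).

Substitution gives 0/0 (the numerator vanishes to order 4).
Expand each term to order x^4: the coefficient of x^4 in -3·√(1 - 4x) is 30 and in -3·sin(4x) is 0.
Lower-order terms cancel with the polynomial part, so the numerator is (30)·x^4 + o(x^4), and the limit is (30)/(5) = 6.

6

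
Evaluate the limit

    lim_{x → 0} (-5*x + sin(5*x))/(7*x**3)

Direct substitution gives 0/0.
Apply L'Hôpital: lim (5*cos(5*x) - 5)/(21*x^2), still 0/0.
Apply L'Hôpital: lim (-25*sin(5*x))/(42*x), still 0/0.
After 3 applications of L'Hôpital's rule the quotient is (-125*cos(5*x))/(42); substituting x = 0 gives -125/42.

-125/42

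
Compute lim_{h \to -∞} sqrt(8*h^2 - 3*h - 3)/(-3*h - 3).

For large |h|, √(8*h^2 - 3*h - 3) ≈ √8·|h| and the denominator ≈ -3h.
Since h → −∞, |h| = −h, giving −√8/(-3) = 2*√(2)/3.

2*√(2)/3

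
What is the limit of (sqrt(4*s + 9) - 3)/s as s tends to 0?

2/3

Substitution gives 0/0. Multiply numerator and denominator by the conjugate √(9 + 4s) + √9.
The numerator becomes (9 + 4s) − 9 = 4s, so the expression simplifies to 4/(√(9 + 4s) + √9).
Letting s → 0 gives 4/(2√9) = 2/3.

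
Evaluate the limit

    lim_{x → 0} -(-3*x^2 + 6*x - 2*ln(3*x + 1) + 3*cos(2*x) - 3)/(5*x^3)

18/5

Substitution gives 0/0 (the numerator vanishes to order 3).
Expand each term to order x^3: the coefficient of x^3 in -2·ln(1 + 3x) is -18 and in 3·cos(2x) is 0.
Lower-order terms cancel with the polynomial part, so the numerator is (-18)·x^3 + o(x^3), and the limit is (-18)/(-5) = 18/5.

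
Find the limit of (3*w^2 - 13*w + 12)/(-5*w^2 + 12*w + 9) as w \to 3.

Since w = 3 makes numerator and denominator zero, (w - 3) divides both.
Cancelling it gives (3*w - 4)/(-5*w - 3); now plug in w = 3 to get -5/18.

-5/18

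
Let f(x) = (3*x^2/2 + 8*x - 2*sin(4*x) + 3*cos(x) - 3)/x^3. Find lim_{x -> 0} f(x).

64/3

Substitution gives 0/0; apply L'Hôpital's rule 3 times.
After differentiating numerator and denominator 3 times the quotient is (3*sin(x) + 128*cos(4*x))/(6); at x = 0 this is 64/3.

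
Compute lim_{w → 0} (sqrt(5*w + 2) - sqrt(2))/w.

A 0/0 form; rationalise with √(2 + 5w) + √2. This collapses the numerator to 5w, leaving 5/(√(2 + 5w) + √2) → 5/(2√2) = 5*√(2)/4.

5*√(2)/4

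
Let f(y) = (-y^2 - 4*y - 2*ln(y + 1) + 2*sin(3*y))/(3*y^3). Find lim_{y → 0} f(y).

-29/9

Substitution gives 0/0 (the numerator vanishes to order 3).
Expand each term to order y^3: the coefficient of y^3 in -2·ln(1 + y) is -2/3 and in 2·sin(3y) is -9.
Lower-order terms cancel with the polynomial part, so the numerator is (-29/3)·y^3 + o(y^3), and the limit is (-29/3)/(3) = -29/9.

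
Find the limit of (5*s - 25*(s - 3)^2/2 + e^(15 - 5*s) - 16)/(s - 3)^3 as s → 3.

Direct substitution gives 0/0.
Apply L'Hôpital: lim (-25*s - 5*e^(15 - 5*s) + 80)/(3*(s - 3)^2), still 0/0.
Apply L'Hôpital: lim (25*e^(15 - 5*s) - 25)/(6*s - 18), still 0/0.
After 3 applications of L'Hôpital's rule the quotient is (-125*e^(15 - 5*s))/(6); substituting s = 3 gives -125/6.

-125/6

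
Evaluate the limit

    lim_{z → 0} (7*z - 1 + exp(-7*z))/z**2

Direct substitution gives 0/0.
Apply L'Hôpital: lim (7 - 7*e^(-7*z))/(2*z), still 0/0.
After 2 applications of L'Hôpital's rule the quotient is (49*e^(-7*z))/(2); substituting z = 0 gives 49/2.

49/2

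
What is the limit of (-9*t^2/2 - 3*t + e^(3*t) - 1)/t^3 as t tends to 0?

Direct substitution gives 0/0.
Apply L'Hôpital: lim (-9*t + 3*e^(3*t) - 3)/(3*t^2), still 0/0.
Apply L'Hôpital: lim (9*e^(3*t) - 9)/(6*t), still 0/0.
After 3 applications of L'Hôpital's rule the quotient is (27*e^(3*t))/(6); substituting t = 0 gives 9/2.

9/2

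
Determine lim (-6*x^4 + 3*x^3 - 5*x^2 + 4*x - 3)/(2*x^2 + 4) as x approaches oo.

-∞

The numerator has higher degree (4 > 2); the quotient behaves like (-6/(2))·x^2 for large |x|.
As x → +∞ this diverges to -∞.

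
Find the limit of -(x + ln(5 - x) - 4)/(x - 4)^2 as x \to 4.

Direct substitution gives 0/0.
Apply L'Hôpital: lim (1 - 1/(5 - x))/(8 - 2*x), still 0/0.
After 2 applications of L'Hôpital's rule the quotient is (-1/(5 - x)^2)/(-2); substituting x = 4 gives 1/2.

1/2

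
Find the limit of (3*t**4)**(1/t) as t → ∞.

Base → ∞ and exponent → 0: an ∞^0 form.
Take logs: (1/t)·ln(3·t^4) = (ln 3 + 4·ln t)/t → 0.
So the limit is e^0 = 1.

1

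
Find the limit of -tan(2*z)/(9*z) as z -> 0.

Substitution gives 0/0.
Since tan(u)/u → 1 as u → 0, tan(2z)/(2z) → 1 and the limit is 2/(-9) = -2/9.

-2/9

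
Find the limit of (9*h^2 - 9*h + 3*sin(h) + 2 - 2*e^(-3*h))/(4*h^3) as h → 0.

Substitution gives 0/0; apply L'Hôpital's rule 3 times.
After differentiating numerator and denominator 3 times the quotient is (-3*cos(h) + 54*e^(-3*h))/(24); at h = 0 this is 17/8.

17/8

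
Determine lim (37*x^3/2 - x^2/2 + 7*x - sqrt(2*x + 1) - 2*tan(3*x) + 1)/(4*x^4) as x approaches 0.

Substitution gives 0/0; apply L'Hôpital's rule 4 times.
After differentiating numerator and denominator 4 times the quotient is (1296*tan(3*x)/cos(3*x)^2 - 3888*tan(3*x)/cos(3*x)^4 + 15/(2*x + 1)^(7/2))/(96); at x = 0 this is 5/32.

5/32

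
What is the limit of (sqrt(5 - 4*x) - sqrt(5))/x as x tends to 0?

-2*√(5)/5

Substitution gives 0/0. Multiply numerator and denominator by the conjugate √(5 - 4x) + √5.
The numerator becomes (5 - 4x) − 5 = -4x, so the expression simplifies to -4/(√(5 - 4x) + √5).
Letting x → 0 gives -4/(2√5) = -2*√(5)/5.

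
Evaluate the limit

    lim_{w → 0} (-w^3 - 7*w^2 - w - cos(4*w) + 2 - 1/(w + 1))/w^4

-35/3

Substitution gives 0/0 (the numerator vanishes to order 4).
Expand each term to order w^4: the coefficient of w^4 in −cos(4w) is -32/3 and in −1/(1 + w) is -1.
Lower-order terms cancel with the polynomial part, so the numerator is (-35/3)·w^4 + o(w^4), and the limit is (-35/3)/(1) = -35/3.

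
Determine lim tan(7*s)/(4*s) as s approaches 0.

Substitution gives 0/0.
Since tan(u)/u → 1 as u → 0, tan(7s)/(7s) → 1 and the limit is 7/4.

7/4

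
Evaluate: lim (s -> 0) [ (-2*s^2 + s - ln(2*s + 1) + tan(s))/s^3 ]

Substitution gives 0/0; apply L'Hôpital's rule 3 times.
After differentiating numerator and denominator 3 times the quotient is (6*tan(s)^2/cos(s)^2 + 2/cos(s)^2 - 16/(2*s + 1)^3)/(6); at s = 0 this is -7/3.

-7/3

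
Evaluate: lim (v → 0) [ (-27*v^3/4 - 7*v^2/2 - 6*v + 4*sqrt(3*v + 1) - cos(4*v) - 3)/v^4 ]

-2239/96

Substitution gives 0/0; apply L'Hôpital's rule 4 times.
After differentiating numerator and denominator 4 times the quotient is (-256*cos(4*v) - 1215/(4*(3*v + 1)^(7/2)))/(24); at v = 0 this is -2239/96.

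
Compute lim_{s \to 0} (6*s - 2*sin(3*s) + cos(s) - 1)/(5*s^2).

Substitution gives 0/0; apply L'Hôpital's rule 2 times.
After differentiating numerator and denominator 2 times the quotient is (18*sin(3*s) - cos(s))/(10); at s = 0 this is -1/10.

-1/10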